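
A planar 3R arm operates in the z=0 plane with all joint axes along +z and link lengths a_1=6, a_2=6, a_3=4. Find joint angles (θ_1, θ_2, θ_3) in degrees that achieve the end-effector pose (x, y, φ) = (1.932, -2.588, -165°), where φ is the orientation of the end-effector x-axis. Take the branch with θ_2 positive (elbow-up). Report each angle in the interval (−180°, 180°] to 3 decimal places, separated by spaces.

-74.997 119.999 149.998

wrist centre = target − a_3·(cos φ, sin φ) = (5.7957, -1.5527)
cos θ_2 = (36.0011−6²−6²)/(2·6·6) = -0.5000; θ_2 = 119.9990° (elbow-up)
β = atan2(-1.5527,5.7957) = -14.9979°; ψ = atan2(5.1962,3.0001) = 59.9995°
θ_1 = β − ψ = -74.9974°
θ_3 = φ − θ_1 − θ_2 = 149.9984° (wrapped to (-180°,180°])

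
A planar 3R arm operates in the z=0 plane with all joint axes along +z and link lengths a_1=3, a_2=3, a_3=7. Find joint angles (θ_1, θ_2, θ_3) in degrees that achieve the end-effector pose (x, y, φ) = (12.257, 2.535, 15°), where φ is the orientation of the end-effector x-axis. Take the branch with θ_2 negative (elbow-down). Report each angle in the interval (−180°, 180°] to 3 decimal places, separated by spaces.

wrist centre = target − a_3·(cos φ, sin φ) = (5.4955, 0.7233)
cos θ_2 = (30.7238−3²−3²)/(2·3·3) = 0.7069; θ_2 = -45.0183° (elbow-down)
β = atan2(0.7233,5.4955) = 7.4976°; ψ = atan2(-2.1220,5.1206) = -22.5092°
θ_1 = β − ψ = 30.0068°
θ_3 = φ − θ_1 − θ_2 = 30.0116° (wrapped to (-180°,180°])

30.007 -45.018 30.012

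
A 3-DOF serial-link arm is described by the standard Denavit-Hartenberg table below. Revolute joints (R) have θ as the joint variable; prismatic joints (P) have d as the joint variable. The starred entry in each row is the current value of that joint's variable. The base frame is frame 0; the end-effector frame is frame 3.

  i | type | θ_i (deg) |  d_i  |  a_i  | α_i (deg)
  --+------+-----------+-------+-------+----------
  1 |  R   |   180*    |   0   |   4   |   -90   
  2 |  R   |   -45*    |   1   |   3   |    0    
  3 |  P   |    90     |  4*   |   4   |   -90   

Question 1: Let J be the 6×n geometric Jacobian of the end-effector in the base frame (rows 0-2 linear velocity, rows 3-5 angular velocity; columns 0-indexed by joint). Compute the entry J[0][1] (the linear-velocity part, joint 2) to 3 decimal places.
axis z_1 = (-0.0000,-1.0000,0.0000); lever o_n−o_1 = (-4.9497,-5.0000,-0.7071)
cross product → J_v[:, 1] = (0.7071,-0.0000,-4.9497)
J_ω[:, 1] = z_1
entry J[0][1] = 0.7071

0.707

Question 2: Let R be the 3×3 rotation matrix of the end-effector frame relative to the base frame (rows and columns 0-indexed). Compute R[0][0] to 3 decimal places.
End-effector x-axis (col 0 of R) = (-0.7071,0.0000,-0.7071)
R[0][0] = -0.7071

-0.707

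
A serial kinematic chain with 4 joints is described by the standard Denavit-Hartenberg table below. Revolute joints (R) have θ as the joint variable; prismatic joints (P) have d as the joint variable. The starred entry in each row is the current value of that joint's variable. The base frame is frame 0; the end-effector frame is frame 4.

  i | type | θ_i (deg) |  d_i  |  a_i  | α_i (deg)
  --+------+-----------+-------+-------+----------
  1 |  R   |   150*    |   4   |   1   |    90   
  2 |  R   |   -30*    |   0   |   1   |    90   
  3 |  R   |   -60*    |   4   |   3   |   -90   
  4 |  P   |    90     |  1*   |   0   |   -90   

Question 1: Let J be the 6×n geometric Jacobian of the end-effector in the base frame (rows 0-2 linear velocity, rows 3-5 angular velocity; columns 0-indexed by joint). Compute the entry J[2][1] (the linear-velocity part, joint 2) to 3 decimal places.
0.915

axis z_1 = (0.5000,0.8660,0.0000); lever o_n−o_1 = (-1.8415,-1.3595,-5.1471)
cross product → J_v[:, 1] = (-4.4575,2.5736,0.9151)
J_ω[:, 1] = z_1
entry J[2][1] = 0.9151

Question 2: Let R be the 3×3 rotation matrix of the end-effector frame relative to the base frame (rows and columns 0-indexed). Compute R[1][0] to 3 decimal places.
0.250

End-effector x-axis (col 0 of R) = (-0.4330,0.2500,0.8660)
R[1][0] = 0.2500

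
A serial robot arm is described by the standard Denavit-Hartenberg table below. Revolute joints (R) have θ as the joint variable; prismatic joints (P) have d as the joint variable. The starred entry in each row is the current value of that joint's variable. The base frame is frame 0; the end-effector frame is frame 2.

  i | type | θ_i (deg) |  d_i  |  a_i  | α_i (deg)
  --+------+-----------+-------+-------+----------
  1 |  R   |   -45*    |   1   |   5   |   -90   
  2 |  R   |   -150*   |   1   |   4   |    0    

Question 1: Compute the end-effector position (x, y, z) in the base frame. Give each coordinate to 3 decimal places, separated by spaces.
after link 1: o_1 = (3.5355, -3.5355, 1.0000)
after link 2: o_2 = (1.7932, -0.3789, 3.0000)

1.793 -0.379 3.000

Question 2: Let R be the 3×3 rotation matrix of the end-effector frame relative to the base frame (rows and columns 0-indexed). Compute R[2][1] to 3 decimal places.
End-effector y-axis (col 1 of R) = (0.3536,-0.3536,0.8660)
R[2][1] = 0.8660

0.866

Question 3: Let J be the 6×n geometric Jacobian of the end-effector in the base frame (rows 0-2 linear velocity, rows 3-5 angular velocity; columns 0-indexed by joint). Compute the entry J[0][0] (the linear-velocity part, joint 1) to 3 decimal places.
0.379

axis z_0 = ẑ; lever o_n−o_0 = (1.7932,-0.3789,3.0000)
cross product → J_v[:, 0] = (0.3789,1.7932,-0.0000)
J_ω[:, 0] = z_0
entry J[0][0] = 0.3789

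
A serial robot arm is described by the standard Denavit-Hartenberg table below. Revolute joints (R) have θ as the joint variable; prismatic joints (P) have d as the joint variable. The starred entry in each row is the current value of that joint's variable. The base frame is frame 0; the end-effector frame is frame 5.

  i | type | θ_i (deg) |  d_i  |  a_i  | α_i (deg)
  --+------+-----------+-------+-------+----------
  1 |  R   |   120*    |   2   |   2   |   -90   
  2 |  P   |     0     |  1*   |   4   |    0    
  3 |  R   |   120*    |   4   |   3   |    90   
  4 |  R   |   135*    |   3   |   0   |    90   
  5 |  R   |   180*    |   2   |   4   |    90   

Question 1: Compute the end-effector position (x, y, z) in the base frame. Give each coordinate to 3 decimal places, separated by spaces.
-5.594 2.517 -5.772

after link 1: o_1 = (-1.0000, 1.7321, 2.0000)
after link 2: o_2 = (-3.8660, 4.6962, 2.0000)
after link 3: o_3 = (-6.5801, 1.3971, -0.5981)
after link 4: o_4 = (-7.8792, 3.6471, -2.0981)
after link 5: o_5 = (-5.5938, 2.5171, -5.7723)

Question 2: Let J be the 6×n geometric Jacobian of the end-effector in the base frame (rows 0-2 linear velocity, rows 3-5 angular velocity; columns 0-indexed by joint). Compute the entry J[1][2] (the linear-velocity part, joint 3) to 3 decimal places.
axis z_2 = (-0.8660,-0.5000,0.0000); lever o_n−o_2 = (-1.7277,-2.1790,-7.7723)
cross product → J_v[:, 2] = (3.8862,-6.7310,1.0232)
J_ω[:, 2] = z_2
entry J[1][2] = -6.7310

-6.731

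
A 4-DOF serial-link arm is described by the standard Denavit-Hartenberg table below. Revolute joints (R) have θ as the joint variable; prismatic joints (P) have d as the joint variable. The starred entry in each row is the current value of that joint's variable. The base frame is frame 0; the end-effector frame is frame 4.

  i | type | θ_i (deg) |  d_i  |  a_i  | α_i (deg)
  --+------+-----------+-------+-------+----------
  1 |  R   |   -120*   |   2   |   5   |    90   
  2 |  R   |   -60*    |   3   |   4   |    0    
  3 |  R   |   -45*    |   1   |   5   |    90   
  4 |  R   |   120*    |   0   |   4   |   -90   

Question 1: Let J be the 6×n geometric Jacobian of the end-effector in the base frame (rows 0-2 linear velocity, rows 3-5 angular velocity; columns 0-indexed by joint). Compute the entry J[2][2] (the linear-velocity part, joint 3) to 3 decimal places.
axis z_2 = (-0.8660,0.5000,0.0000); lever o_n−o_2 = (-3.4778,2.9045,-2.8978)
cross product → J_v[:, 2] = (-1.4489,-2.5095,-0.7765)
J_ω[:, 2] = z_2
entry J[2][2] = -0.7765

-0.776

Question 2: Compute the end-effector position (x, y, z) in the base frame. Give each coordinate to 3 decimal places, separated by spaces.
-9.576 -1.658 -4.362

after link 1: o_1 = (-2.5000, -4.3301, 2.0000)
after link 2: o_2 = (-6.0981, -4.5622, -1.4641)
after link 3: o_3 = (-6.3171, -2.9415, -6.2937)
after link 4: o_4 = (-9.5759, -1.6577, -4.3619)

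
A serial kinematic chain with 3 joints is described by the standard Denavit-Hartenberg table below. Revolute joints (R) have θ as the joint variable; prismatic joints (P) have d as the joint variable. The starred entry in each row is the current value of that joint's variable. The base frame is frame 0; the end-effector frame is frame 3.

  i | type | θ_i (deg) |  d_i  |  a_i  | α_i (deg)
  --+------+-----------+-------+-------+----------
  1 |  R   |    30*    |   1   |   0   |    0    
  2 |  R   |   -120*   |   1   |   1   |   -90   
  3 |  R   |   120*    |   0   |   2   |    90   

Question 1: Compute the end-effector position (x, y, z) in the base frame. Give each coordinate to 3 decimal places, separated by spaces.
after link 1: o_1 = (0.0000, 0.0000, 1.0000)
after link 2: o_2 = (0.0000, -1.0000, 2.0000)
after link 3: o_3 = (0.0000, -0.0000, 0.2679)

0.000 -0.000 0.268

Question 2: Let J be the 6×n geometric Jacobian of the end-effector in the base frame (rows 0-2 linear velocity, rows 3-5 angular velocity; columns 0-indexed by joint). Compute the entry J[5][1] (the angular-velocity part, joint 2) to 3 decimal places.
axis z_1 = (0.0000,0.0000,1.0000); lever o_n−o_1 = (0.0000,-0.0000,-0.7321)
cross product → J_v[:, 1] = (0.0000,0.0000,-0.0000)
J_ω[:, 1] = z_1
entry J[5][1] = 1.0000

1.000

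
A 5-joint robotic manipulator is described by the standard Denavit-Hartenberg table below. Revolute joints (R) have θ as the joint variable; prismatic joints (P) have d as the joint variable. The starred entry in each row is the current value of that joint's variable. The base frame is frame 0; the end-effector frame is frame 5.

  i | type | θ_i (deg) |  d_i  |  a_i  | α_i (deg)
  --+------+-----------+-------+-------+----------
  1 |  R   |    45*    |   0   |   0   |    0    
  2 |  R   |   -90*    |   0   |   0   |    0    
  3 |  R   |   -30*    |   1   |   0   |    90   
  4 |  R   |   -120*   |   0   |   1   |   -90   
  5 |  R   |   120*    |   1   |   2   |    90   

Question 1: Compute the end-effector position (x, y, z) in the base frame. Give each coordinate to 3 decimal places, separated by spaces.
1.897 -0.388 0.500

after link 1: o_1 = (0.0000, 0.0000, 0.0000)
after link 2: o_2 = (0.0000, 0.0000, 0.0000)
after link 3: o_3 = (0.0000, 0.0000, 1.0000)
after link 4: o_4 = (-0.1294, 0.4830, 0.1340)
after link 5: o_5 = (1.8972, -0.3882, 0.5000)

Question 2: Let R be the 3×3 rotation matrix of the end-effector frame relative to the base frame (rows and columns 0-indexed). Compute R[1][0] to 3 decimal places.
End-effector x-axis (col 0 of R) = (0.9012,-0.0173,0.4330)
R[1][0] = -0.0173

-0.017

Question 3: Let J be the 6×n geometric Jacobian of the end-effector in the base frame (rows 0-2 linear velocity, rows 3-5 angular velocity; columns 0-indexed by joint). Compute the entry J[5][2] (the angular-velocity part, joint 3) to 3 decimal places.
1.000

axis z_2 = (0.0000,0.0000,1.0000); lever o_n−o_2 = (1.8972,-0.3882,0.5000)
cross product → J_v[:, 2] = (0.3882,1.8972,-0.0000)
J_ω[:, 2] = z_2
entry J[5][2] = 1.0000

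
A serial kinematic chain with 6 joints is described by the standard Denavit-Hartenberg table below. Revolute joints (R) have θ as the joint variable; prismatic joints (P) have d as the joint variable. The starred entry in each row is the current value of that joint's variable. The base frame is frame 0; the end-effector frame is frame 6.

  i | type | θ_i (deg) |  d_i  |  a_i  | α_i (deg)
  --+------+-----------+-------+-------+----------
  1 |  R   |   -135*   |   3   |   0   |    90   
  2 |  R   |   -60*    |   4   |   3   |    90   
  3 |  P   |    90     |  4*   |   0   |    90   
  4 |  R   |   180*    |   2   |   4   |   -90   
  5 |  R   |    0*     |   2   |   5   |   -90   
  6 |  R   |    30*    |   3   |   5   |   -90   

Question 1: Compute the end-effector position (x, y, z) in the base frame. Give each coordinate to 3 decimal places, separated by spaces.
after link 1: o_1 = (0.0000, 0.0000, 3.0000)
after link 2: o_2 = (-3.8891, 1.7678, 0.4019)
after link 3: o_3 = (-1.4396, 4.2173, -1.5981)
after link 4: o_4 = (0.6817, 0.6817, -3.3301)
after link 5: o_5 = (2.9925, -4.0786, -2.3301)
after link 6: o_6 = (8.6460, -4.5488, -0.9821)

8.646 -4.549 -0.982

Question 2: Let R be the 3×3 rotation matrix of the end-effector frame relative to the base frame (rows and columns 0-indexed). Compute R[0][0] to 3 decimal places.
0.919

End-effector x-axis (col 0 of R) = (0.9186,-0.3062,-0.2500)
R[0][0] = 0.9186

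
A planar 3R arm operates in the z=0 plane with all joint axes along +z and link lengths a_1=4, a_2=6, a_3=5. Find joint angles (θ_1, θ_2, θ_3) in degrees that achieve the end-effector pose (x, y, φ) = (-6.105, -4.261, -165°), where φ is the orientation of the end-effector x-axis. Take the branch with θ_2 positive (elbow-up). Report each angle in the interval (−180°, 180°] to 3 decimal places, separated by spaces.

wrist centre = target − a_3·(cos φ, sin φ) = (-1.2754, -2.9669)
cos θ_2 = (10.4291−4²−6²)/(2·4·6) = -0.8661; θ_2 = 150.0040° (elbow-up)
β = atan2(-2.9669,-1.2754) = -113.2612°; ψ = atan2(2.9996,-1.1964) = 111.7439°
θ_1 = β − ψ = -225.0051°
θ_3 = φ − θ_1 − θ_2 = -89.9989° (wrapped to (-180°,180°])

134.995 150.004 -89.999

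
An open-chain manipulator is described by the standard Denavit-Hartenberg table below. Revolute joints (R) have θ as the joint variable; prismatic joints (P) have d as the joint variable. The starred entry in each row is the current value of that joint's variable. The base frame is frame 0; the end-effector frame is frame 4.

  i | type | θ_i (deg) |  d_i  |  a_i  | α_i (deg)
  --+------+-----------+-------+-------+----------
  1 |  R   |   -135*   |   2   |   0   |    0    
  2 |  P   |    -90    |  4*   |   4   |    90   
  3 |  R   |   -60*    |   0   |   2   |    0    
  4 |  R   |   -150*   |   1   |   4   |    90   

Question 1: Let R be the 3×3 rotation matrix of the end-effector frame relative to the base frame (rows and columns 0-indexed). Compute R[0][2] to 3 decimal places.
-0.354

End-effector z-axis (col 2 of R) = (-0.3536,0.3536,0.8660)
R[0][2] = -0.3536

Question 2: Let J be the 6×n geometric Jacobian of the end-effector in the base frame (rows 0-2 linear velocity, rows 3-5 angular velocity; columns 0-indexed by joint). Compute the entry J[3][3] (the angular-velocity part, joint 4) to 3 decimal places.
0.707

axis z_3 = (0.7071,0.7071,0.0000); lever o_n−o_3 = (3.1566,-1.7424,2.0000)
cross product → J_v[:, 3] = (1.4142,-1.4142,-3.4641)
J_ω[:, 3] = z_3
entry J[3][3] = 0.7071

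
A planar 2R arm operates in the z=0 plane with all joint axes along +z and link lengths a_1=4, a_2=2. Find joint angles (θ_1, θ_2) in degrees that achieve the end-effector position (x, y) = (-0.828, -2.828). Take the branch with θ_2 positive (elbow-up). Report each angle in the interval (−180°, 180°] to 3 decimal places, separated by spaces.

-134.991 135.016

cos θ_2 = (8.6832−4²−2²)/(2·4·2) = -0.7073; θ_2 = 135.0158° (elbow-up)
β = atan2(-2.8280,-0.8280) = -106.3193°; ψ = atan2(1.4138,2.5854) = 28.6720°
θ_1 = β − ψ = -134.9913°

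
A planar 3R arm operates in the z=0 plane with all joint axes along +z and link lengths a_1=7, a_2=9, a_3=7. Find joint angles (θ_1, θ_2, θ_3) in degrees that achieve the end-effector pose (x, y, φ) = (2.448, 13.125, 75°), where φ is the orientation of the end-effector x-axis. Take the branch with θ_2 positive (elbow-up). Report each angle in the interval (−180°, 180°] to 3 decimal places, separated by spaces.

wrist centre = target − a_3·(cos φ, sin φ) = (0.6363, 6.3635)
cos θ_2 = (40.8992−7²−9²)/(2·7·9) = -0.7071; θ_2 = 135.0034° (elbow-up)
β = atan2(6.3635,0.6363) = 84.2902°; ψ = atan2(6.3636,0.6357) = 84.2956°
θ_1 = β − ψ = -0.0055°
θ_3 = φ − θ_1 − θ_2 = -59.9979° (wrapped to (-180°,180°])

-0.005 135.003 -59.998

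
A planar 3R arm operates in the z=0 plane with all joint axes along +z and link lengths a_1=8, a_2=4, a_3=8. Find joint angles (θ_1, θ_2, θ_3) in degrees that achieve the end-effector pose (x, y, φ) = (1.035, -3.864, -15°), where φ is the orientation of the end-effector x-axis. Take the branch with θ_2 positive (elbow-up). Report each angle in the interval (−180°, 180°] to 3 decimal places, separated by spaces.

165.002 119.995 60.003

wrist centre = target − a_3·(cos φ, sin φ) = (-6.6924, -1.7934)
cos θ_2 = (48.0048−8²−4²)/(2·8·4) = -0.4999; θ_2 = 119.9951° (elbow-up)
β = atan2(-1.7934,-6.6924) = -164.9982°; ψ = atan2(3.4643,6.0003) = 30.0000°
θ_1 = β − ψ = -194.9982°
θ_3 = φ − θ_1 − θ_2 = 60.0031° (wrapped to (-180°,180°])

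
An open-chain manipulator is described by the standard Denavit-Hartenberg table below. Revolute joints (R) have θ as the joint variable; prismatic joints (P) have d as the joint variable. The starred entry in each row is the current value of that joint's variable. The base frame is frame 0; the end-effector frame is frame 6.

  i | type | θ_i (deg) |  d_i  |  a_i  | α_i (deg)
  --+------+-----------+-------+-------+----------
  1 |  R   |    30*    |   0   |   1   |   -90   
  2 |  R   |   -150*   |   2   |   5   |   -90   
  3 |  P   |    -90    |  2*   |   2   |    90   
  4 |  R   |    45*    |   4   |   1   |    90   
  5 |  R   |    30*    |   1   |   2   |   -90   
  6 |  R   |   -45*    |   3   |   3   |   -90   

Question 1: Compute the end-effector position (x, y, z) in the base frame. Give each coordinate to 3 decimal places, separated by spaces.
0.271 9.830 -0.129

after link 1: o_1 = (0.8660, 0.5000, 0.0000)
after link 2: o_2 = (-3.8840, 0.0670, 2.5000)
after link 3: o_3 = (-4.0179, 2.2990, 4.2321)
after link 4: o_4 = (-1.0653, 4.8202, 2.8444)
after link 5: o_5 = (-1.0571, 7.0557, 2.7927)
after link 6: o_6 = (0.2715, 9.8300, -0.1293)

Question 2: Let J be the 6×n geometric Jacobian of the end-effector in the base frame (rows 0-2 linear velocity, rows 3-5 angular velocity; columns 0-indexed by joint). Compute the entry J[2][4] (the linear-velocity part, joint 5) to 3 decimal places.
axis z_4 = (-0.6597,0.4356,-0.6124); lever o_n−o_4 = (1.3368,5.0098,-2.9737)
cross product → J_v[:, 4] = (1.7725,-2.7805,-3.8875)
J_ω[:, 4] = z_4
entry J[2][4] = -3.8875

-3.887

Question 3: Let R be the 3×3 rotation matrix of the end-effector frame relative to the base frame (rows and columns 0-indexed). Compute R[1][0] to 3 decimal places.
0.944

End-effector x-axis (col 0 of R) = (-0.2303,0.9444,-0.2348)
R[1][0] = 0.9444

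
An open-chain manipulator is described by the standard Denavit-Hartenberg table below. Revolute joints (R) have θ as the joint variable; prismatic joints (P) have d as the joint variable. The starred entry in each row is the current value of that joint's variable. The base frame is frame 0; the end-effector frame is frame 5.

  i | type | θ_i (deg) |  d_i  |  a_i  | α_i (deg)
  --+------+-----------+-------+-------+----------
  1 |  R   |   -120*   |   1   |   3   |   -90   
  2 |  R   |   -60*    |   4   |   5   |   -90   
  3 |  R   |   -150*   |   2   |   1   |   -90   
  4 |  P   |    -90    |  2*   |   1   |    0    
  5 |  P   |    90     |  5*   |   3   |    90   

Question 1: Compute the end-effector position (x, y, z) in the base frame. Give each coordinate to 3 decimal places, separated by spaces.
after link 1: o_1 = (-1.5000, -2.5981, 1.0000)
after link 2: o_2 = (0.7141, -6.7631, 5.3301)
after link 3: o_3 = (0.4976, -8.1381, 3.5801)
after link 4: o_4 = (1.3146, -10.1872, 3.9462)
after link 5: o_5 = (6.3881, -13.0598, 3.8612)

6.388 -13.060 3.861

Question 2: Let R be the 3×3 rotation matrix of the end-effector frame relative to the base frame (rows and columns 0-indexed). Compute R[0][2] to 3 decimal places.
-0.433

End-effector z-axis (col 2 of R) = (-0.4330,-0.7500,-0.5000)
R[0][2] = -0.4330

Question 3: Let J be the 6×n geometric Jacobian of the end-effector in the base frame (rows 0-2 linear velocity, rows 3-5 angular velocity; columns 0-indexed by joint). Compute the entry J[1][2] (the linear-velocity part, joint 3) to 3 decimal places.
axis z_2 = (-0.4330,-0.7500,-0.5000); lever o_n−o_2 = (5.6740,-6.2966,-1.4689)
cross product → J_v[:, 2] = (-2.0466,-3.4731,6.9821)
J_ω[:, 2] = z_2
entry J[1][2] = -3.4731

-3.473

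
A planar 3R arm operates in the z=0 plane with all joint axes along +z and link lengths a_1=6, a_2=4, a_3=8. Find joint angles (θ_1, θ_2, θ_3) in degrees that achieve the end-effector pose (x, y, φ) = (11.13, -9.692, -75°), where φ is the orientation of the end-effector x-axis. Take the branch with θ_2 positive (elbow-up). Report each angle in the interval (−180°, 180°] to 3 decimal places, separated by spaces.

wrist centre = target − a_3·(cos φ, sin φ) = (9.0594, -1.9646)
cos θ_2 = (85.9332−6²−4²)/(2·6·4) = 0.7069; θ_2 = 45.0133° (elbow-up)
β = atan2(-1.9646,9.0594) = -12.2355°; ψ = atan2(2.8291,8.8278) = 17.7694°
θ_1 = β − ψ = -30.0049°
θ_3 = φ − θ_1 − θ_2 = -90.0085° (wrapped to (-180°,180°])

-30.005 45.013 -90.008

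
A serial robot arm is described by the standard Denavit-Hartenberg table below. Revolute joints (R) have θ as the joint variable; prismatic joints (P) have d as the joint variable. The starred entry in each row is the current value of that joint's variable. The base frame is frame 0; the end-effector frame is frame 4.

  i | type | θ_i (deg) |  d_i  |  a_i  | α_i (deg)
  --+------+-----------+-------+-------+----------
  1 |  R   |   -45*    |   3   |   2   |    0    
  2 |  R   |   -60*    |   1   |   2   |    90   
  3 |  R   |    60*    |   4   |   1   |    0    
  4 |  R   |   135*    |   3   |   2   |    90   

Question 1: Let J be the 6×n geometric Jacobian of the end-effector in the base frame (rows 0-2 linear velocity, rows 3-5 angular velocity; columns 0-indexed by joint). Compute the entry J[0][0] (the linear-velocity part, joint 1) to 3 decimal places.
0.151

axis z_0 = ẑ; lever o_n−o_0 = (-5.4943,-0.1513,4.3484)
cross product → J_v[:, 0] = (0.1513,-5.4943,0.0000)
J_ω[:, 0] = z_0
entry J[0][0] = 0.1513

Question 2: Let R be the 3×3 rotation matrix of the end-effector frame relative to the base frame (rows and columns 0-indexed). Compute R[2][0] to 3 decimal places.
End-effector x-axis (col 0 of R) = (0.2500,0.9330,-0.2588)
R[2][0] = -0.2588

-0.259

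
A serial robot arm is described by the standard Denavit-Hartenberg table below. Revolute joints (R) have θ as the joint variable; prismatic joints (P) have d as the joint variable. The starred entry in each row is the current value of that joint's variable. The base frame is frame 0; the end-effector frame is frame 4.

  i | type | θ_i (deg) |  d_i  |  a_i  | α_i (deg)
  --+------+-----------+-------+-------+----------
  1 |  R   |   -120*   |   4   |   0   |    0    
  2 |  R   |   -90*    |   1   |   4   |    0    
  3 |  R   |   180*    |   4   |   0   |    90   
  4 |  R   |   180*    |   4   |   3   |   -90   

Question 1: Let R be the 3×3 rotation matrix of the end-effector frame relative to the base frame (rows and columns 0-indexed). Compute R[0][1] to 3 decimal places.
End-effector y-axis (col 1 of R) = (0.5000,0.8660,-0.0000)
R[0][1] = 0.5000

0.500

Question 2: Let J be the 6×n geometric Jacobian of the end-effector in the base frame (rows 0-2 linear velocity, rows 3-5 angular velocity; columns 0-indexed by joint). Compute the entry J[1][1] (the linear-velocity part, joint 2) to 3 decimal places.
-8.062

axis z_1 = (0.0000,0.0000,1.0000); lever o_n−o_1 = (-8.0622,0.0359,5.0000)
cross product → J_v[:, 1] = (-0.0359,-8.0622,0.0000)
J_ω[:, 1] = z_1
entry J[1][1] = -8.0622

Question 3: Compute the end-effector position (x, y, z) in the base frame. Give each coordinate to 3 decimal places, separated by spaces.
after link 1: o_1 = (0.0000, 0.0000, 4.0000)
after link 2: o_2 = (-3.4641, 2.0000, 5.0000)
after link 3: o_3 = (-3.4641, 2.0000, 9.0000)
after link 4: o_4 = (-8.0622, 0.0359, 9.0000)

-8.062 0.036 9.000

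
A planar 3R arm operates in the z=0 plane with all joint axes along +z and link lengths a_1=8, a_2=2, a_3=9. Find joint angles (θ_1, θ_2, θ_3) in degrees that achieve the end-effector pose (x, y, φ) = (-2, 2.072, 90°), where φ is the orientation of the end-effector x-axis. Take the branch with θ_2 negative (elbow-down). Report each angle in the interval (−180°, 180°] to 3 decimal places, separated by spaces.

-92.205 -120.006 -57.789

wrist centre = target − a_3·(cos φ, sin φ) = (-2.0000, -6.9280)
cos θ_2 = (51.9972−8²−2²)/(2·8·2) = -0.5001; θ_2 = -120.0058° (elbow-down)
β = atan2(-6.9280,-2.0000) = -106.1026°; ψ = atan2(-1.7319,6.9998) = -13.8974°
θ_1 = β − ψ = -92.2051°
θ_3 = φ − θ_1 − θ_2 = -57.7891° (wrapped to (-180°,180°])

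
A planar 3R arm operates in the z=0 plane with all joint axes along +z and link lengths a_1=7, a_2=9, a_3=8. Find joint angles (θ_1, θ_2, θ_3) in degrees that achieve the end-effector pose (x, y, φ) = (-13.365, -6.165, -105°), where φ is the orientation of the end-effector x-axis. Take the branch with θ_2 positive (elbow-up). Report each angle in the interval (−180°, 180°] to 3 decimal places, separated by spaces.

120.001 89.997 45.002

wrist centre = target − a_3·(cos φ, sin φ) = (-11.2944, 1.5624)
cos θ_2 = (130.0057−7²−9²)/(2·7·9) = 0.0000; θ_2 = 89.9974° (elbow-up)
β = atan2(1.5624,-11.2944) = 172.1240°; ψ = atan2(9.0000,7.0004) = 52.1234°
θ_1 = β − ψ = 120.0006°
θ_3 = φ − θ_1 − θ_2 = 45.0020° (wrapped to (-180°,180°])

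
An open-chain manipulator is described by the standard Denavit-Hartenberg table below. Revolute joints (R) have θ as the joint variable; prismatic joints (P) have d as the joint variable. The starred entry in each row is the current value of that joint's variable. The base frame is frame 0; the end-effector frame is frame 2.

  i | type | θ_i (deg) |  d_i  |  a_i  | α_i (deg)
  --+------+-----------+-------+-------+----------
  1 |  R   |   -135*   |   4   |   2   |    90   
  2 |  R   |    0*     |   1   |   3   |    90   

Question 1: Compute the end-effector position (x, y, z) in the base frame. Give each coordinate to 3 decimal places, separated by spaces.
after link 1: o_1 = (-1.4142, -1.4142, 4.0000)
after link 2: o_2 = (-4.2426, -2.8284, 4.0000)

-4.243 -2.828 4.000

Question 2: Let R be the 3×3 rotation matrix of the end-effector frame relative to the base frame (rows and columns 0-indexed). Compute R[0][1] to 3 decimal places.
-0.707

End-effector y-axis (col 1 of R) = (-0.7071,0.7071,0.0000)
R[0][1] = -0.7071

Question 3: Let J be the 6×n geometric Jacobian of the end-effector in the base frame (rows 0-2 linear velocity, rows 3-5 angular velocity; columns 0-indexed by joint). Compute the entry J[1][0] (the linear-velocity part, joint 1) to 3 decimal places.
-4.243

axis z_0 = ẑ; lever o_n−o_0 = (-4.2426,-2.8284,4.0000)
cross product → J_v[:, 0] = (2.8284,-4.2426,0.0000)
J_ω[:, 0] = z_0
entry J[1][0] = -4.2426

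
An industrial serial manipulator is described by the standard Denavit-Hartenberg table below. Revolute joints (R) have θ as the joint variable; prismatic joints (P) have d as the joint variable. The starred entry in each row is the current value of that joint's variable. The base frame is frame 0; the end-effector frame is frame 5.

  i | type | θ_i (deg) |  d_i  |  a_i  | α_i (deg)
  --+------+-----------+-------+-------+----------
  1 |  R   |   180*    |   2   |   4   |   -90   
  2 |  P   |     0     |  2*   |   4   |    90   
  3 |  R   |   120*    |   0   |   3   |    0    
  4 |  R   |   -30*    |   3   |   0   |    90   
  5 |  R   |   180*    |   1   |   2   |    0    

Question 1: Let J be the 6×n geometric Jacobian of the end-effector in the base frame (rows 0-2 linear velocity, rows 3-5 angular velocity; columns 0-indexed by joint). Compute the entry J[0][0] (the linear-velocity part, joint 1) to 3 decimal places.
axis z_0 = ẑ; lever o_n−o_0 = (-7.5000,-2.5981,5.0000)
cross product → J_v[:, 0] = (2.5981,-7.5000,0.0000)
J_ω[:, 0] = z_0
entry J[0][0] = 2.5981

2.598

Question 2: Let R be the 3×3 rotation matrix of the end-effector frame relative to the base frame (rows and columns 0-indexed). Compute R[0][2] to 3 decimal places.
End-effector z-axis (col 2 of R) = (-1.0000,0.0000,0.0000)
R[0][2] = -1.0000

-1.000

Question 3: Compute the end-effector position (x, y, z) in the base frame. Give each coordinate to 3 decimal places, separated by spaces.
after link 1: o_1 = (-4.0000, 0.0000, 2.0000)
after link 2: o_2 = (-8.0000, -2.0000, 2.0000)
after link 3: o_3 = (-6.5000, -4.5981, 2.0000)
after link 4: o_4 = (-6.5000, -4.5981, 5.0000)
after link 5: o_5 = (-7.5000, -2.5981, 5.0000)

-7.500 -2.598 5.000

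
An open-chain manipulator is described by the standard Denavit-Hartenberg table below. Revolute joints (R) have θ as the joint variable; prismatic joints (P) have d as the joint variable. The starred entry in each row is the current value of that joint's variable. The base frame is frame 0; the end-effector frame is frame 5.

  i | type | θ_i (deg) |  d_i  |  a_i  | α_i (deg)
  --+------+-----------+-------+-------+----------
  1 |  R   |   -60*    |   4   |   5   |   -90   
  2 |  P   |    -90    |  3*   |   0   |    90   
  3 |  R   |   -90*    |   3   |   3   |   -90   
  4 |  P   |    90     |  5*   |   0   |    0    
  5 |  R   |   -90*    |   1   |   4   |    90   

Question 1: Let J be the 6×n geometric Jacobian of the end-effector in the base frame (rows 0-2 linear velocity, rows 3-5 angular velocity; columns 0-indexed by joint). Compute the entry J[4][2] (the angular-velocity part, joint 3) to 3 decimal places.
axis z_2 = (-0.5000,0.8660,0.0000); lever o_n−o_2 = (-7.5622,-0.9019,6.0000)
cross product → J_v[:, 2] = (5.1962,3.0000,7.0000)
J_ω[:, 2] = z_2
entry J[4][2] = 0.8660

0.866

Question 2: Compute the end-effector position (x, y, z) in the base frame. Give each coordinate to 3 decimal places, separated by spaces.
after link 1: o_1 = (2.5000, -4.3301, 4.0000)
after link 2: o_2 = (5.0981, -2.8301, 4.0000)
after link 3: o_3 = (1.0000, -1.7321, 4.0000)
after link 4: o_4 = (1.0000, -1.7321, 9.0000)
after link 5: o_5 = (-2.4641, -3.7321, 10.0000)

-2.464 -3.732 10.000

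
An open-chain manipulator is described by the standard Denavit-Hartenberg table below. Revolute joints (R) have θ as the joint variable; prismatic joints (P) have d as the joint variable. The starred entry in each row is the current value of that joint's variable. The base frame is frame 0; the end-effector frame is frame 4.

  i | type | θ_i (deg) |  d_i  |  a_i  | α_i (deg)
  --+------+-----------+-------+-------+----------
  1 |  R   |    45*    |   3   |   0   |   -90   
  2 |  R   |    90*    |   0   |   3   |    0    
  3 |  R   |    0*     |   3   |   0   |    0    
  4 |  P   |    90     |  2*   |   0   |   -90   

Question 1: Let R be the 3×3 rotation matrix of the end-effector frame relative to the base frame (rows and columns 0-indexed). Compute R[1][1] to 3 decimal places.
-0.707

End-effector y-axis (col 1 of R) = (0.7071,-0.7071,-0.0000)
R[1][1] = -0.7071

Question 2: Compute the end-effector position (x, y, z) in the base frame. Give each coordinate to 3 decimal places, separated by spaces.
after link 1: o_1 = (0.0000, 0.0000, 3.0000)
after link 2: o_2 = (0.0000, 0.0000, 0.0000)
after link 3: o_3 = (-2.1213, 2.1213, 0.0000)
after link 4: o_4 = (-3.5355, 3.5355, 0.0000)

-3.536 3.536 0.000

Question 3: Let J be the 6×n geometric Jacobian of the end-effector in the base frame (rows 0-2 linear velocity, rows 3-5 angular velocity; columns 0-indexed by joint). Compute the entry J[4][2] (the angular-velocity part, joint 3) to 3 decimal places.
0.707

axis z_2 = (-0.7071,0.7071,0.0000); lever o_n−o_2 = (-3.5355,3.5355,0.0000)
cross product → J_v[:, 2] = (-0.0000,-0.0000,0.0000)
J_ω[:, 2] = z_2
entry J[4][2] = 0.7071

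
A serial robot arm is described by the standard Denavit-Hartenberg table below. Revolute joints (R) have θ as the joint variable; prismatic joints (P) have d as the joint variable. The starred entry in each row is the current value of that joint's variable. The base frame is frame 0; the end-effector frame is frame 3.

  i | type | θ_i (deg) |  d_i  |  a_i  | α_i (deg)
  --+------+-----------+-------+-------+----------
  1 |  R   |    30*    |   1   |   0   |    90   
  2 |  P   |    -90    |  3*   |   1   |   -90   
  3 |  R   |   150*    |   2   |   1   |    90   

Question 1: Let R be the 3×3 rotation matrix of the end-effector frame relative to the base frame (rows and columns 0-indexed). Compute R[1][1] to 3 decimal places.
End-effector y-axis (col 1 of R) = (0.8660,0.5000,0.0000)
R[1][1] = 0.5000

0.500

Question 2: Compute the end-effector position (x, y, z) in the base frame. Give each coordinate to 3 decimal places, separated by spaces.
after link 1: o_1 = (0.0000, 0.0000, 1.0000)
after link 2: o_2 = (1.5000, -2.5981, 0.0000)
after link 3: o_3 = (2.9821, -1.1651, 0.8660)

2.982 -1.165 0.866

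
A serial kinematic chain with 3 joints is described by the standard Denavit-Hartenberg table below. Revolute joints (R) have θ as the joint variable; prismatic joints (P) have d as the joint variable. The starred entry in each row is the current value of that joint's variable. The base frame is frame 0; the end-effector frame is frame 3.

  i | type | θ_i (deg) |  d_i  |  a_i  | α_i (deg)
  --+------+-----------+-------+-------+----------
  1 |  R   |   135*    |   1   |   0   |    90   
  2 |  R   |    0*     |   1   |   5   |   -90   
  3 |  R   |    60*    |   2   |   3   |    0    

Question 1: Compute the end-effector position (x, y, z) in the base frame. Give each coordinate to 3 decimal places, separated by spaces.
-5.726 3.466 3.000

after link 1: o_1 = (0.0000, 0.0000, 1.0000)
after link 2: o_2 = (-2.8284, 4.2426, 1.0000)
after link 3: o_3 = (-5.7262, 3.4662, 3.0000)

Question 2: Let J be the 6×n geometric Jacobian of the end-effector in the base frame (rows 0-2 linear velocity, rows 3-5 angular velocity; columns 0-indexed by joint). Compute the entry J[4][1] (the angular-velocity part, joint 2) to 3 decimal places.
axis z_1 = (0.7071,0.7071,0.0000); lever o_n−o_1 = (-5.7262,3.4662,2.0000)
cross product → J_v[:, 1] = (1.4142,-1.4142,6.5000)
J_ω[:, 1] = z_1
entry J[4][1] = 0.7071

0.707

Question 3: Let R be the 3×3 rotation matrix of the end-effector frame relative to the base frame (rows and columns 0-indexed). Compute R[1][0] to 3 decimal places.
-0.259

End-effector x-axis (col 0 of R) = (-0.9659,-0.2588,0.0000)
R[1][0] = -0.2588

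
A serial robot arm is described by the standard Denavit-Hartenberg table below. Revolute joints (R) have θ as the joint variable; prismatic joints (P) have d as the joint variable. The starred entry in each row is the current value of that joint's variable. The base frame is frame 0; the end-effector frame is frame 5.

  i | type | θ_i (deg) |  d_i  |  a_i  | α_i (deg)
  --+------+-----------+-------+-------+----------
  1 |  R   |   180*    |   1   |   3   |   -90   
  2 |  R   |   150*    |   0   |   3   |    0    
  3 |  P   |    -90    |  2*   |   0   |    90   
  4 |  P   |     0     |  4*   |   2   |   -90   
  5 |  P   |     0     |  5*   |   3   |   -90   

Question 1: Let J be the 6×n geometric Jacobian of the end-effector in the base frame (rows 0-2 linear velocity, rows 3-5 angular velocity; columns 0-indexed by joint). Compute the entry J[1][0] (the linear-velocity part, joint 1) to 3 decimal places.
-6.366

axis z_0 = ẑ; lever o_n−o_0 = (-6.3660,-7.0000,-2.8301)
cross product → J_v[:, 0] = (7.0000,-6.3660,0.0000)
J_ω[:, 0] = z_0
entry J[1][0] = -6.3660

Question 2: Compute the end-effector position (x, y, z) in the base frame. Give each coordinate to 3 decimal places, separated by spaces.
-6.366 -7.000 -2.830

after link 1: o_1 = (-3.0000, 0.0000, 1.0000)
after link 2: o_2 = (-0.4019, -0.0000, -0.5000)
after link 3: o_3 = (-0.4019, -2.0000, -0.5000)
after link 4: o_4 = (-4.8660, -2.0000, -0.2321)
after link 5: o_5 = (-6.3660, -7.0000, -2.8301)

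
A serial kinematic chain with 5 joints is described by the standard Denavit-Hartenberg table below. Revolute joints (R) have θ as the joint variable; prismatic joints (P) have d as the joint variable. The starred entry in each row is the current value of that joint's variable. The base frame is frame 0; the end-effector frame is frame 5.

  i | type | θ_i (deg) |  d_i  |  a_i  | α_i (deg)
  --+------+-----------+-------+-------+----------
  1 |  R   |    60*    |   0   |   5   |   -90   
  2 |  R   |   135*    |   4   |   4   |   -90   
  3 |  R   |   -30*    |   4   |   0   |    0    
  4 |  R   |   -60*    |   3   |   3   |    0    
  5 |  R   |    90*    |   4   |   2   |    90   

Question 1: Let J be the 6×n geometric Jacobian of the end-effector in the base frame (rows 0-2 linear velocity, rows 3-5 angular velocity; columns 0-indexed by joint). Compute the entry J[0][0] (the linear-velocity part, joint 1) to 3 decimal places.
axis z_0 = ẑ; lever o_n−o_0 = (-9.5726,-2.5802,3.5355)
cross product → J_v[:, 0] = (2.5802,-9.5726,0.0000)
J_ω[:, 0] = z_0
entry J[0][0] = 2.5802

2.580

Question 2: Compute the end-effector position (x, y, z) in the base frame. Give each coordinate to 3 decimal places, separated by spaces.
after link 1: o_1 = (2.5000, 4.3301, 0.0000)
after link 2: o_2 = (-2.3783, 3.8806, -2.8284)
after link 3: o_3 = (-3.7925, 1.4311, 0.0000)
after link 4: o_4 = (-7.4513, 1.0940, 2.1213)
after link 5: o_5 = (-9.5726, -2.5802, 3.5355)

-9.573 -2.580 3.536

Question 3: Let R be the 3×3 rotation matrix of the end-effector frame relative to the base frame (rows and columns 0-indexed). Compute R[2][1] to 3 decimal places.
0.707

End-effector y-axis (col 1 of R) = (-0.3536,-0.6124,0.7071)
R[2][1] = 0.7071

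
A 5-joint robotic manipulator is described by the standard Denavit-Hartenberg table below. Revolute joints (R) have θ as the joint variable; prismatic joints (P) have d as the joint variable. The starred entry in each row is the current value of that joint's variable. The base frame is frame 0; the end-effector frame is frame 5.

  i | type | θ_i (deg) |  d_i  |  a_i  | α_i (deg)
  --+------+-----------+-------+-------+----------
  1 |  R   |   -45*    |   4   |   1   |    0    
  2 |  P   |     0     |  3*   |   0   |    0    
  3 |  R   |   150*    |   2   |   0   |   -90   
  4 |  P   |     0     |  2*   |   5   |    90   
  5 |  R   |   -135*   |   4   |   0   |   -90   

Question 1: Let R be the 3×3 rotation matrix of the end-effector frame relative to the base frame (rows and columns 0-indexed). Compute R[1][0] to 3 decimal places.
-0.500

End-effector x-axis (col 0 of R) = (0.8660,-0.5000,0.0000)
R[1][0] = -0.5000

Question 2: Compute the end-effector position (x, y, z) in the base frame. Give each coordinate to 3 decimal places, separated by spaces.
-2.519 3.605 13.000

after link 1: o_1 = (0.7071, -0.7071, 4.0000)
after link 2: o_2 = (0.7071, -0.7071, 7.0000)
after link 3: o_3 = (0.7071, -0.7071, 9.0000)
after link 4: o_4 = (-2.5188, 3.6049, 9.0000)
after link 5: o_5 = (-2.5188, 3.6049, 13.0000)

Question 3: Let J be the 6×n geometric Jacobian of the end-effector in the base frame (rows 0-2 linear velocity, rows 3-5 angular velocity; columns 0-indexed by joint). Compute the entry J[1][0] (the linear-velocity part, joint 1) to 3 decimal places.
-2.519

axis z_0 = ẑ; lever o_n−o_0 = (-2.5188,3.6049,13.0000)
cross product → J_v[:, 0] = (-3.6049,-2.5188,0.0000)
J_ω[:, 0] = z_0
entry J[1][0] = -2.5188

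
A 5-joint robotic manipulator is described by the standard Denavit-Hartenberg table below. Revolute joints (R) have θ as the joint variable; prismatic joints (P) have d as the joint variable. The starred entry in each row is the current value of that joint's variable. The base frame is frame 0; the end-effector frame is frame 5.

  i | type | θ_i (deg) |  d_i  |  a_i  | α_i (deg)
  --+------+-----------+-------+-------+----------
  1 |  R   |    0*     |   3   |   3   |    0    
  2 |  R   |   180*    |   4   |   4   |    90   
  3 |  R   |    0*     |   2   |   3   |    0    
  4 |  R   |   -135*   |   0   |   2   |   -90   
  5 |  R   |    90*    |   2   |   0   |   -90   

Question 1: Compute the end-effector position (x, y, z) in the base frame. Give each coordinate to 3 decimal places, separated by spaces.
-4.000 2.000 4.172

after link 1: o_1 = (3.0000, 0.0000, 3.0000)
after link 2: o_2 = (-1.0000, 0.0000, 7.0000)
after link 3: o_3 = (-4.0000, 2.0000, 7.0000)
after link 4: o_4 = (-2.5858, 2.0000, 5.5858)
after link 5: o_5 = (-4.0000, 2.0000, 4.1716)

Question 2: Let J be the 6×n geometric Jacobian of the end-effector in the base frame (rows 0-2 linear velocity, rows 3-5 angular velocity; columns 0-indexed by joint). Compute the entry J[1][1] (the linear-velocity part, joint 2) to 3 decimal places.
-7.000

axis z_1 = (0.0000,0.0000,1.0000); lever o_n−o_1 = (-7.0000,2.0000,1.1716)
cross product → J_v[:, 1] = (-2.0000,-7.0000,0.0000)
J_ω[:, 1] = z_1
entry J[1][1] = -7.0000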